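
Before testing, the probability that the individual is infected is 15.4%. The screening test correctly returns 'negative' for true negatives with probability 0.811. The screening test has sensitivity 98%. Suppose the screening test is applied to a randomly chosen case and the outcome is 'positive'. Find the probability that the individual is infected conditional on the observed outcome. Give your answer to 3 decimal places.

P(H | E) ≈ 0.486

Let H be the event that the individual is infected. P(H) = 0.154, so P(¬H) = 0.846. With E the 'positive' result, P(E|H) = 0.98 and P(E|¬H) = 0.189.
P(E) = 0.98·0.154 + 0.189·0.846 = 0.15092 + 0.15989 = 0.31081.
By Bayes' theorem, P(H|E) = 0.15092 / 0.31081 = 0.486.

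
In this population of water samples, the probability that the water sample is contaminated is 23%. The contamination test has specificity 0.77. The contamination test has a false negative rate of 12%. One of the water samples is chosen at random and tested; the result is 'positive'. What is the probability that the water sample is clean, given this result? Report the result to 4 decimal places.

Let H be the event that the water sample is contaminated. P(H) = 0.23, so P(¬H) = 0.77. With E the 'positive' result, P(E|H) = 0.88 and P(E|¬H) = 0.23.
P(E) = 0.88·0.23 + 0.23·0.77 = 0.20240 + 0.17710 = 0.37950.
By Bayes' theorem, P(H|E) = 0.20240 / 0.37950 = 0.5333. Hence P(¬H|E) = 1 − 0.5333 = 0.4667.

P(¬H | E) ≈ 0.4667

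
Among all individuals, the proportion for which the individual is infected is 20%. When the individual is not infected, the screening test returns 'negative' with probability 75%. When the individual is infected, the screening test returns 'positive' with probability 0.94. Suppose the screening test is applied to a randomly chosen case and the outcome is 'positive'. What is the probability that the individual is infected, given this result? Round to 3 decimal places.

P(H | E) ≈ 0.485

Write H for 'the individual is infected'. Prior odds H:¬H = 0.2/0.8 = 0.25000. For the 'positive' outcome, the likelihood ratio is 0.94/0.25 = 3.7600.
Posterior odds = 0.25000 × 3.7600 = 0.94000, so P(H|E) = 0.94000/(1+0.94000) = 0.485.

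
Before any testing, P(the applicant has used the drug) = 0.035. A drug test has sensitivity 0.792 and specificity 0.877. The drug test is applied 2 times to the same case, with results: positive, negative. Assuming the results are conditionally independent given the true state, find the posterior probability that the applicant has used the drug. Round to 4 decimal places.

Posterior P(H) ≈ 0.0525

Let H be the event that the applicant has used the drug; start with P(H) = 0.035. P('positive'|H) = 0.792, P('positive'|¬H) = 0.123.
Update on result 1 ('positive'): P(H) ← 0.792·0.0350 / (0.792·0.0350 + 0.123·0.9650) = 0.027720/0.14641 = 0.1893.
Update on result 2 ('negative'): P(H) ← 0.208·0.1893 / (0.208·0.1893 + 0.877·0.8107) = 0.039380/0.75034 = 0.0525.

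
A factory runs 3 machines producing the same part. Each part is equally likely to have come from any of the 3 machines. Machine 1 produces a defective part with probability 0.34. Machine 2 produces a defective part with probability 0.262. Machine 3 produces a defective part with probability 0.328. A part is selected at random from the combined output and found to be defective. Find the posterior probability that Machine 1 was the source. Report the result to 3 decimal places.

Posterior probability ≈ 0.366

Tabulate prior·likelihood by source: [1] prior 0.333333, lik 0.34, product 0.1133; [2] prior 0.333333, lik 0.262, product 0.08733; [3] prior 0.333333, lik 0.328, product 0.1093.
Normalizing constant = 0.31000; the posterior for Machine 1 is its product over the sum, 0.1133/0.31000 = 0.366.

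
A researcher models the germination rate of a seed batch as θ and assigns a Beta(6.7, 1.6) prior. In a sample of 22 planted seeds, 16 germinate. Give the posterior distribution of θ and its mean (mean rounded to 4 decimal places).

The binomial likelihood is conjugate to the Beta prior: with 16 successes and 6 failures, the posterior is Beta(6.7+16, 1.6+6) = Beta(22.7, 7.6).
Posterior mean = α/(α+β) = 22.7/30.3 = 0.7492.

Posterior: Beta(22.7, 7.6); mean ≈ 0.7492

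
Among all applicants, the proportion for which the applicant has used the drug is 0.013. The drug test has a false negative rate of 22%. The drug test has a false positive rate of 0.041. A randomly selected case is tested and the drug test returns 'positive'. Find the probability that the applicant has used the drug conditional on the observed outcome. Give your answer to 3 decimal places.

Let H be the event that the applicant has used the drug. P(H) = 0.013, so P(¬H) = 0.987. With E the 'positive' result, P(E|H) = 0.78 and P(E|¬H) = 0.041.
P(E) = 0.78·0.013 + 0.041·0.987 = 0.010140 + 0.040467 = 0.050607.
By Bayes' theorem, P(H|E) = 0.010140 / 0.050607 = 0.200.

P(H | E) ≈ 0.200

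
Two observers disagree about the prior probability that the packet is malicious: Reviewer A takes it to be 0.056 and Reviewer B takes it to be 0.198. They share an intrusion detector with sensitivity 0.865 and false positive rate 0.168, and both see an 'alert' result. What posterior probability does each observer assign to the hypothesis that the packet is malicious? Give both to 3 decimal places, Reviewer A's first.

Reviewer A: 0.234; Reviewer B: 0.560

The likelihood ratio for an 'alert' result is 0.865/0.168 = 5.1488.
Reviewer A: prior odds 0.056/0.944 = 0.059322; posterior odds 0.30544; posterior probability 0.234.
Reviewer B: prior odds 0.198/0.802 = 0.24688; posterior odds 1.2712; posterior probability 0.560.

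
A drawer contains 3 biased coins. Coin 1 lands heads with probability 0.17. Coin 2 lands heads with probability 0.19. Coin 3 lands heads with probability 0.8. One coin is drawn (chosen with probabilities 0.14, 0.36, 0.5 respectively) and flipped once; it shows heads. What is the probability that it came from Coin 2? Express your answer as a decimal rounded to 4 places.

Posterior probability ≈ 0.1390

Tabulate prior·likelihood by source: [1] prior 0.14, lik 0.17, product 0.02380; [2] prior 0.36, lik 0.19, product 0.06840; [3] prior 0.5, lik 0.8, product 0.4000.
Normalizing constant = 0.49220; the posterior for Coin 2 is its product over the sum, 0.06840/0.49220 = 0.1390.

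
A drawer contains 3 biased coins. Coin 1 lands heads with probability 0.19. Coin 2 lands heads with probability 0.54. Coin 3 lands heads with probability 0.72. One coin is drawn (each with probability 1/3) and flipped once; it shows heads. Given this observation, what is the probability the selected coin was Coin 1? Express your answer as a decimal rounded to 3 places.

Tabulate prior·likelihood by source: [1] prior 0.333333, lik 0.19, product 0.06333; [2] prior 0.333333, lik 0.54, product 0.1800; [3] prior 0.333333, lik 0.72, product 0.2400.
Normalizing constant = 0.48333; the posterior for Coin 1 is its product over the sum, 0.06333/0.48333 = 0.131.

Posterior probability ≈ 0.131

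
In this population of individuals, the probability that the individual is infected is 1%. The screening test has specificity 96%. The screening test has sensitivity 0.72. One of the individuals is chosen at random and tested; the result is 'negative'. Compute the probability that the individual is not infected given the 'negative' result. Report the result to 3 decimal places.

Let H be the event that the individual is infected. P(H) = 0.01, so P(¬H) = 0.99. With E the 'negative' result, P(E|H) = 0.28 and P(E|¬H) = 0.96.
P(E) = 0.28·0.01 + 0.96·0.99 = 0.0028000 + 0.95040 = 0.95320.
By Bayes' theorem, P(H|E) = 0.0028000 / 0.95320 = 0.003. Hence P(¬H|E) = 1 − 0.003 = 0.997.

P(¬H | E) ≈ 0.997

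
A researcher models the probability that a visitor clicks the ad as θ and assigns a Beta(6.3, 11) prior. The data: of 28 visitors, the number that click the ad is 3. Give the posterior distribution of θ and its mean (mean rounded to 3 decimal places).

Posterior: Beta(9.3, 36); mean ≈ 0.205

The binomial likelihood is conjugate to the Beta prior: with 3 successes and 25 failures, the posterior is Beta(6.3+3, 11+25) = Beta(9.3, 36).
Posterior mean = α/(α+β) = 9.3/45.3 = 0.205.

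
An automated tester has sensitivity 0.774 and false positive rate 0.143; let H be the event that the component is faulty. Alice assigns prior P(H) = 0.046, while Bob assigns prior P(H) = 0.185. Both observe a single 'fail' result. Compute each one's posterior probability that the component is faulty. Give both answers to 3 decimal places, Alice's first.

The likelihood ratio for a 'fail' result is 0.774/0.143 = 5.4126.
Alice: prior odds 0.046/0.954 = 0.048218; posterior odds 0.26098; posterior probability 0.207.
Bob: prior odds 0.185/0.815 = 0.22699; posterior odds 1.2286; posterior probability 0.551.

Alice: 0.207; Bob: 0.551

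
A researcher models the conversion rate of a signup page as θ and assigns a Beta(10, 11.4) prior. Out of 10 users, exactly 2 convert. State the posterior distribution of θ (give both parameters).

Posterior: Beta(12, 19.4)

Observing 2 successes and 8 failures updates Beta(10, 11.4) by adding the success and failure counts to the two shape parameters: α = 10+2 = 12, β = 11.4+8 = 19.4.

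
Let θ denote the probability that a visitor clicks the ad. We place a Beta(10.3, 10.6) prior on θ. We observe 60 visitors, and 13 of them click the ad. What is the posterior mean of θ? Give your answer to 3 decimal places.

Posterior mean ≈ 0.288

Observing 13 successes and 47 failures updates Beta(10.3, 10.6) by adding the success and failure counts to the two shape parameters: α = 10.3+13 = 23.3, β = 10.6+47 = 57.6.
E[θ | data] = 23.3/(23.3+57.6) = 0.288.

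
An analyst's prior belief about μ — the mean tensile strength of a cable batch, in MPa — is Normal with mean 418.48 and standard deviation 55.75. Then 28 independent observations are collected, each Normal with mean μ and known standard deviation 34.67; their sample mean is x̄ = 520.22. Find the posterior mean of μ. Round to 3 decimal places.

Posterior mean ≈ 518.834

With known σ, the Normal prior is conjugate. Weight on the data is w = (n/σ²)/(n/σ² + 1/τ₀²) = 0.0232943/(0.0232943+0.00032174) = 0.98638.
Posterior mean = w·x̄ + (1−w)·μ₀ = 0.98638·520.22 + 0.013624·418.48 = 518.834.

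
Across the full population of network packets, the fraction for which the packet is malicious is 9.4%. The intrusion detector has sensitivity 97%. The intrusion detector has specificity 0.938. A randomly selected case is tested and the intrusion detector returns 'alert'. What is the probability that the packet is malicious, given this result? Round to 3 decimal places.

P(H | E) ≈ 0.619

Let H be the event that the packet is malicious. P(H) = 0.094, so P(¬H) = 0.906. With E the 'alert' result, P(E|H) = 0.97 and P(E|¬H) = 0.062.
P(E) = 0.97·0.094 + 0.062·0.906 = 0.091180 + 0.056172 = 0.14735.
By Bayes' theorem, P(H|E) = 0.091180 / 0.14735 = 0.619.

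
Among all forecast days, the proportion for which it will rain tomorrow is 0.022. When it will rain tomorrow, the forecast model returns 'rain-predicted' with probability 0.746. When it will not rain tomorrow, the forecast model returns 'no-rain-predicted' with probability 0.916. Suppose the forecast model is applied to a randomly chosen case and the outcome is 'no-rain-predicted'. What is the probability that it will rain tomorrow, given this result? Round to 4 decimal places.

P(H | E) ≈ 0.0062

Let H be the event that it will rain tomorrow. P(H) = 0.022, so P(¬H) = 0.978. With E the 'no-rain-predicted' result, P(E|H) = 0.254 and P(E|¬H) = 0.916.
P(E) = 0.254·0.022 + 0.916·0.978 = 0.0055880 + 0.89585 = 0.90144.
By Bayes' theorem, P(H|E) = 0.0055880 / 0.90144 = 0.0062.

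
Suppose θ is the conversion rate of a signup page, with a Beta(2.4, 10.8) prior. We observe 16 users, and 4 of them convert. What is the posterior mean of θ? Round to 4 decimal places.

Observing 4 successes and 12 failures updates Beta(2.4, 10.8) by adding the success and failure counts to the two shape parameters: α = 2.4+4 = 6.4, β = 10.8+12 = 22.8.
E[θ | data] = 6.4/(6.4+22.8) = 0.2192.

Posterior mean ≈ 0.2192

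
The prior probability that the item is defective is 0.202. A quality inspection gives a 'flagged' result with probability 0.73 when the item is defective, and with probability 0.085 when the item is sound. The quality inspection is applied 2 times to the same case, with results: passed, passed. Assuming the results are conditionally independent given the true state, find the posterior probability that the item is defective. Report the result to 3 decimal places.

Posterior P(H) ≈ 0.022

With H the event that the item is defective, the joint likelihood of the observed sequence is P(data|H) = 0.27·0.27 = 0.072900 and P(data|¬H) = 0.915·0.915 = 0.83723.
Bayes: P(H|data) = 0.202·0.072900 / (0.202·0.072900 + 0.798·0.83723) = 0.014726/0.68283 = 0.0216.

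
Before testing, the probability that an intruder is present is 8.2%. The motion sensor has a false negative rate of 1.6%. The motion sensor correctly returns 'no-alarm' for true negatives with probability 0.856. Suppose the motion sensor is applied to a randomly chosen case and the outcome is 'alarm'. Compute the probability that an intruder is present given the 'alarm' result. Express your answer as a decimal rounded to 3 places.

Let H be the event that an intruder is present. P(H) = 0.082, so P(¬H) = 0.918. With E the 'alarm' result, P(E|H) = 0.984 and P(E|¬H) = 0.144.
P(E) = 0.984·0.082 + 0.144·0.918 = 0.080688 + 0.13219 = 0.21288.
By Bayes' theorem, P(H|E) = 0.080688 / 0.21288 = 0.379.

P(H | E) ≈ 0.379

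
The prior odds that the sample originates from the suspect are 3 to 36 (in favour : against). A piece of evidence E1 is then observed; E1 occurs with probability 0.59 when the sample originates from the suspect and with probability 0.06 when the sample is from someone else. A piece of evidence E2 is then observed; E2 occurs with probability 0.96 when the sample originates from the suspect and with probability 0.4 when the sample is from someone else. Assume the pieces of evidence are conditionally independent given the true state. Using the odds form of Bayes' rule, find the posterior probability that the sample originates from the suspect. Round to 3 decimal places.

Prior odds = 3/36 = 0.083333. In log-odds, ln(0.083333) = -2.4849.
Add log likelihood ratios: ln(9.8333) + ln(2.4000) = 3.1612.
Posterior log-odds = 0.67634, so posterior odds = exp(0.67634) = 1.9667. Converting, P(H|E) = 1.9667/2.9667 = 0.663.

Posterior probability ≈ 0.663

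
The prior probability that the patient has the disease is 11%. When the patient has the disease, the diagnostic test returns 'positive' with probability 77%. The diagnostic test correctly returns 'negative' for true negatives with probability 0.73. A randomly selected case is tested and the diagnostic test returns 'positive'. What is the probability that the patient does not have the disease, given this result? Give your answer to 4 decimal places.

P(¬H | E) ≈ 0.7394

Let H be the event that the patient has the disease. P(H) = 0.11, so P(¬H) = 0.89. With E the 'positive' result, P(E|H) = 0.77 and P(E|¬H) = 0.27.
P(E) = 0.77·0.11 + 0.27·0.89 = 0.084700 + 0.24030 = 0.32500.
By Bayes' theorem, P(H|E) = 0.084700 / 0.32500 = 0.2606. Hence P(¬H|E) = 1 − 0.2606 = 0.7394.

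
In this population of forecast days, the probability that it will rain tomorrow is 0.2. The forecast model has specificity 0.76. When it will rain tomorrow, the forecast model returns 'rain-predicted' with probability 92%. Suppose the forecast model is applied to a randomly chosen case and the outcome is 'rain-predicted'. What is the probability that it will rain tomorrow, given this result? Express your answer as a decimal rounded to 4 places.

P(H | E) ≈ 0.4894

Write H for 'it will rain tomorrow'. Prior odds H:¬H = 0.2/0.8 = 0.25000. For the 'rain-predicted' outcome, the likelihood ratio is 0.92/0.24 = 3.8333.
Posterior odds = 0.25000 × 3.8333 = 0.95833, so P(H|E) = 0.95833/(1+0.95833) = 0.4894.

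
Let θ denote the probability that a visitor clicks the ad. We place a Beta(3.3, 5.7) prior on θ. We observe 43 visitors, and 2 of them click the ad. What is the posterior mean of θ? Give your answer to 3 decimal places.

Posterior mean ≈ 0.102

Observing 2 successes and 41 failures updates Beta(3.3, 5.7) by adding the success and failure counts to the two shape parameters: α = 3.3+2 = 5.3, β = 5.7+41 = 46.7.
E[θ | data] = 5.3/(5.3+46.7) = 0.102.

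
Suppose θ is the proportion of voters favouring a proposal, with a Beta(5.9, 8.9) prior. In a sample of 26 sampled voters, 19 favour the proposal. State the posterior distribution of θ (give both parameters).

Observing 19 successes and 7 failures updates Beta(5.9, 8.9) by adding the success and failure counts to the two shape parameters: α = 5.9+19 = 24.9, β = 8.9+7 = 15.9.

Posterior: Beta(24.9, 15.9)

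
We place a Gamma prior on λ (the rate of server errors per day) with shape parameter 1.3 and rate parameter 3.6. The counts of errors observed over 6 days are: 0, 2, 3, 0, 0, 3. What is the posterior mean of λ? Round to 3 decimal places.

Total count ∑xᵢ = 8 over n = 6 days.
Gamma is conjugate to the Poisson likelihood: posterior is Gamma(shape = 1.3+8 = 9.3, rate = 3.6+6 = 9.6).
E[λ | data] = 9.3/9.6 = 0.969.

Posterior mean ≈ 0.969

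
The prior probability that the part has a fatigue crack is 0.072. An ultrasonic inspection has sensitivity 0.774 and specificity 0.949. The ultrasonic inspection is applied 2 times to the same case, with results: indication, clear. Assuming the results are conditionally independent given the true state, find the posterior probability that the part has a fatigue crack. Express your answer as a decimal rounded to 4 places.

With H the event that the part has a fatigue crack, the joint likelihood of the observed sequence is P(data|H) = 0.774·0.226 = 0.17492 and P(data|¬H) = 0.051·0.949 = 0.048399.
Bayes: P(H|data) = 0.072·0.17492 / (0.072·0.17492 + 0.928·0.048399) = 0.012595/0.057509 = 0.2190.

Posterior P(H) ≈ 0.2190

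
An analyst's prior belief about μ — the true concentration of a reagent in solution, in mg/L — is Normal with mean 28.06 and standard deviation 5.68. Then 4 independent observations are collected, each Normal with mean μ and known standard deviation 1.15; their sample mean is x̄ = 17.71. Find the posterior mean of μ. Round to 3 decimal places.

Prior precision 1/τ₀² = 1/5.68² = 0.0309958; data precision n/σ² = 4/1.15² = 3.02457.
Posterior precision = 0.0309958 + 3.02457 = 3.05557.
Posterior mean = (0.0309958·28.06 + 3.02457·17.71) / 3.05557 = 17.815.

Posterior mean ≈ 17.815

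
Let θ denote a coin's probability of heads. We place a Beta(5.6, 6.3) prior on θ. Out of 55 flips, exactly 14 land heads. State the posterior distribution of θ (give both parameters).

Posterior: Beta(19.6, 47.3)

Observing 14 successes and 41 failures updates Beta(5.6, 6.3) by adding the success and failure counts to the two shape parameters: α = 5.6+14 = 19.6, β = 6.3+41 = 47.3.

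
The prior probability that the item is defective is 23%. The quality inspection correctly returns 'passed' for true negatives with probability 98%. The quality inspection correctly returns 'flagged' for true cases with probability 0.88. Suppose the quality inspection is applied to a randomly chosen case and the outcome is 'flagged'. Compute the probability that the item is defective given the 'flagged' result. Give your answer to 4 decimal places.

Write H for 'the item is defective'. Prior odds H:¬H = 0.23/0.77 = 0.29870. For the 'flagged' outcome, the likelihood ratio is 0.88/0.02 = 44.000.
Posterior odds = 0.29870 × 44.000 = 13.143, so P(H|E) = 13.143/(1+13.143) = 0.9293.

P(H | E) ≈ 0.9293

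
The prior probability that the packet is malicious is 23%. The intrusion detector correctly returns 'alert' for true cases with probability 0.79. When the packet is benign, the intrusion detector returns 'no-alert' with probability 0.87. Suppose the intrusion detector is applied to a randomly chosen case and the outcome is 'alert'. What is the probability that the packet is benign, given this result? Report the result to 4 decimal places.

Let H be the event that the packet is malicious. P(H) = 0.23, so P(¬H) = 0.77. With E the 'alert' result, P(E|H) = 0.79 and P(E|¬H) = 0.13.
P(E) = 0.79·0.23 + 0.13·0.77 = 0.18170 + 0.10010 = 0.28180.
By Bayes' theorem, P(H|E) = 0.18170 / 0.28180 = 0.6448. Hence P(¬H|E) = 1 − 0.6448 = 0.3552.

P(¬H | E) ≈ 0.3552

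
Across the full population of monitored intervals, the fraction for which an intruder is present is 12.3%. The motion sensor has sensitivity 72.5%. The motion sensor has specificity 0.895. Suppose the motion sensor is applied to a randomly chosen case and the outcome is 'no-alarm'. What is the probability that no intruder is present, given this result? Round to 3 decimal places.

P(¬H | E) ≈ 0.959

Write H for 'an intruder is present'. Prior odds H:¬H = 0.123/0.877 = 0.14025. For the 'no-alarm' outcome, the likelihood ratio is 0.275/0.895 = 0.30726.
Posterior odds = 0.14025 × 0.30726 = 0.043094, so P(H|E) = 0.043094/(1+0.043094) = 0.041. Then P(¬H|E) = 1 − 0.041 = 0.959.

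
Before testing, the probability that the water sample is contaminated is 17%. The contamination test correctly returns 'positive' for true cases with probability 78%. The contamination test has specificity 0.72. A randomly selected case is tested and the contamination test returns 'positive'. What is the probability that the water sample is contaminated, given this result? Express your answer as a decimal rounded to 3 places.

P(H | E) ≈ 0.363

Write H for 'the water sample is contaminated'. Prior odds H:¬H = 0.17/0.83 = 0.20482. For the 'positive' outcome, the likelihood ratio is 0.78/0.28 = 2.7857.
Posterior odds = 0.20482 × 2.7857 = 0.57057, so P(H|E) = 0.57057/(1+0.57057) = 0.363.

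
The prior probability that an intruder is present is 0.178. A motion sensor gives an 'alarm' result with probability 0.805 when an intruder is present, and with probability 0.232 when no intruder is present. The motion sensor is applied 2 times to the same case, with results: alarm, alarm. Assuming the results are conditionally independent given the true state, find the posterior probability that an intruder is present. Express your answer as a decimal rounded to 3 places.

Let H be the event that an intruder is present; start with P(H) = 0.178. P('alarm'|H) = 0.805, P('alarm'|¬H) = 0.232.
Update on result 1 ('alarm'): P(H) ← 0.805·0.1780 / (0.805·0.1780 + 0.232·0.8220) = 0.14329/0.33399 = 0.4290.
Update on result 2 ('alarm'): P(H) ← 0.805·0.4290 / (0.805·0.4290 + 0.232·0.5710) = 0.34536/0.47783 = 0.7228.

Posterior P(H) ≈ 0.723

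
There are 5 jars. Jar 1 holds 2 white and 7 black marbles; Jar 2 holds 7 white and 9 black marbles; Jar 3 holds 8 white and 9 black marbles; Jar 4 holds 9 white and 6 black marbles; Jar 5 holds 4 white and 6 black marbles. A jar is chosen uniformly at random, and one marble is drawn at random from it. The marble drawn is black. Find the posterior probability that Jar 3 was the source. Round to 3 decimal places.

Posterior probability ≈ 0.184

P(black|Jar 1) = 0.7778; P(black|Jar 2) = 0.5625; P(black|Jar 3) = 0.5294; P(black|Jar 4) = 0.4; P(black|Jar 5) = 0.6.
Prior × likelihood for each source: 0.2·0.7778=0.1556, 0.2·0.5625=0.1125, 0.2·0.5294=0.1059, 0.2·0.4=0.08000, 0.2·0.6=0.1200. Summing gives P(black) = 0.57394.
P(Jar 3 | black) = 0.1059 / 0.57394 = 0.184.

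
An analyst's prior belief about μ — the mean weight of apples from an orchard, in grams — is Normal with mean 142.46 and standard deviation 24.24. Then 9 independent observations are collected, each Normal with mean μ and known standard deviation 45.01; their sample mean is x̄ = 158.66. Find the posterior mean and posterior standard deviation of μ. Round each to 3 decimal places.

With known σ, the Normal prior is conjugate. Weight on the data is w = (n/σ²)/(n/σ² + 1/τ₀²) = 0.00444247/(0.00444247+0.00170190) = 0.72301.
Posterior mean = w·x̄ + (1−w)·μ₀ = 0.72301·158.66 + 0.27699·142.46 = 154.173. Posterior variance = 1/(0.00444247+0.00170190) = 162.751, so SD = 12.757.

Posterior mean ≈ 154.173; posterior SD ≈ 12.757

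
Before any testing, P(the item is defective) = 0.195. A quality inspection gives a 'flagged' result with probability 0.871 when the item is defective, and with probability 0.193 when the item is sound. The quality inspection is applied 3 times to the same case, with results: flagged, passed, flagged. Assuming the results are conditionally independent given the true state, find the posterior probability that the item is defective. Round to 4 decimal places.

Let H be the event that the item is defective; start with P(H) = 0.195. P('flagged'|H) = 0.871, P('flagged'|¬H) = 0.193.
Update on result 1 ('flagged'): P(H) ← 0.871·0.1950 / (0.871·0.1950 + 0.193·0.8050) = 0.16984/0.32521 = 0.5223.
Update on result 2 ('passed'): P(H) ← 0.129·0.5223 / (0.129·0.5223 + 0.807·0.4777) = 0.067372/0.45291 = 0.1488.
Update on result 3 ('flagged'): P(H) ← 0.871·0.1488 / (0.871·0.1488 + 0.193·0.8512) = 0.12957/0.29386 = 0.4409.

Posterior P(H) ≈ 0.4409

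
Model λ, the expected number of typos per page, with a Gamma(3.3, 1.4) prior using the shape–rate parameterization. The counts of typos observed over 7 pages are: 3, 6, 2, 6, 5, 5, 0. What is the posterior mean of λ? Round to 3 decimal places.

Total count ∑xᵢ = 27 over n = 7 pages.
Gamma is conjugate to the Poisson likelihood: posterior is Gamma(shape = 3.3+27 = 30.3, rate = 1.4+7 = 8.4).
E[λ | data] = 30.3/8.4 = 3.607.

Posterior mean ≈ 3.607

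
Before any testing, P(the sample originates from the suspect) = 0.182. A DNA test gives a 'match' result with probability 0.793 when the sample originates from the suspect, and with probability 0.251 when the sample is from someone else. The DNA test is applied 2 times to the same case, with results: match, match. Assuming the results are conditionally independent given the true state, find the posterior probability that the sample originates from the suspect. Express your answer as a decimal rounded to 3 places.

Posterior P(H) ≈ 0.690

Let H be the event that the sample originates from the suspect; start with P(H) = 0.182. P('match'|H) = 0.793, P('match'|¬H) = 0.251.
Update on result 1 ('match'): P(H) ← 0.793·0.1820 / (0.793·0.1820 + 0.251·0.8180) = 0.14433/0.34964 = 0.4128.
Update on result 2 ('match'): P(H) ← 0.793·0.4128 / (0.793·0.4128 + 0.251·0.5872) = 0.32733/0.47473 = 0.6895.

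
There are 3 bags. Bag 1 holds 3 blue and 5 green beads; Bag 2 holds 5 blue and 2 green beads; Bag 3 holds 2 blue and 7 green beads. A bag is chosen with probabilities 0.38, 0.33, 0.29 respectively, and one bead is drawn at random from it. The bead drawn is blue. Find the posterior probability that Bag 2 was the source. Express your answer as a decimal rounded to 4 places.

Posterior probability ≈ 0.5325

Tabulate prior·likelihood by source: [1] prior 0.38, lik 0.375, product 0.1425; [2] prior 0.33, lik 0.7143, product 0.2357; [3] prior 0.29, lik 0.2222, product 0.06444.
Normalizing constant = 0.44266; the posterior for Bag 2 is its product over the sum, 0.2357/0.44266 = 0.5325.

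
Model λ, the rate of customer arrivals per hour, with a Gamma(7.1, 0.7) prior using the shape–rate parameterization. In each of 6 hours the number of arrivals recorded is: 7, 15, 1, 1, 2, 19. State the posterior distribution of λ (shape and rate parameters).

Posterior: Gamma(shape=52.1, rate=6.7)

Total count ∑xᵢ = 45 over n = 6 hours.
Gamma is conjugate to the Poisson likelihood: posterior is Gamma(shape = 7.1+45 = 52.1, rate = 0.7+6 = 6.7).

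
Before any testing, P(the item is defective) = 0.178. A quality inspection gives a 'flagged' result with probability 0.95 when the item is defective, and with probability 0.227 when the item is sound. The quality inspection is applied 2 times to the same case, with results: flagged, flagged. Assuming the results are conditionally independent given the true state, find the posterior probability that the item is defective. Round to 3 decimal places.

Posterior P(H) ≈ 0.791

Let H be the event that the item is defective; start with P(H) = 0.178. P('flagged'|H) = 0.95, P('flagged'|¬H) = 0.227.
Update on result 1 ('flagged'): P(H) ← 0.95·0.1780 / (0.95·0.1780 + 0.227·0.8220) = 0.16910/0.35569 = 0.4754.
Update on result 2 ('flagged'): P(H) ← 0.95·0.4754 / (0.95·0.4754 + 0.227·0.5246) = 0.45164/0.57072 = 0.7913.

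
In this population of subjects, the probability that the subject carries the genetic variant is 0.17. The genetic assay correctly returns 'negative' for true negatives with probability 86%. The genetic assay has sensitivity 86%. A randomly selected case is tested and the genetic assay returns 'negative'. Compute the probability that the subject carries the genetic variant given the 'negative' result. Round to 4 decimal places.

P(H | E) ≈ 0.0323

Let H be the event that the subject carries the genetic variant. P(H) = 0.17, so P(¬H) = 0.83. With E the 'negative' result, P(E|H) = 0.14 and P(E|¬H) = 0.86.
P(E) = 0.14·0.17 + 0.86·0.83 = 0.023800 + 0.71380 = 0.73760.
By Bayes' theorem, P(H|E) = 0.023800 / 0.73760 = 0.0323.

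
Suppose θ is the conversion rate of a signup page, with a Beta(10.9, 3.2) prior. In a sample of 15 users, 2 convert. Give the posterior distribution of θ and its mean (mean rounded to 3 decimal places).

Posterior: Beta(12.9, 16.2); mean ≈ 0.443

Observing 2 successes and 13 failures updates Beta(10.9, 3.2) by adding the success and failure counts to the two shape parameters: α = 10.9+2 = 12.9, β = 3.2+13 = 16.2.
Posterior mean = α/(α+β) = 12.9/29.1 = 0.443.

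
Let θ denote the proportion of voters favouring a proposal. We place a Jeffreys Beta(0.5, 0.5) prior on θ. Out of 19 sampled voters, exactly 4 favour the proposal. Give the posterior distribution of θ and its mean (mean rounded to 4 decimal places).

The binomial likelihood is conjugate to the Beta prior: with 4 successes and 15 failures, the posterior is Beta(0.5+4, 0.5+15) = Beta(4.5, 15.5).
Posterior mean = α/(α+β) = 4.5/20 = 0.2250.

Posterior: Beta(4.5, 15.5); mean ≈ 0.2250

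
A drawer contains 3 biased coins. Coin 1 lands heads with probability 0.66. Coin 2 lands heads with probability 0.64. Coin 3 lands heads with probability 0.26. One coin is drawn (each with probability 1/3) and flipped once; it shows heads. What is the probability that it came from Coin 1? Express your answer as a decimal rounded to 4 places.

Posterior probability ≈ 0.4231

P(heads|C1) = 0.66; P(heads|C2) = 0.64; P(heads|C3) = 0.26.
Prior × likelihood for each source: 0.333333·0.66=0.2200, 0.333333·0.64=0.2133, 0.333333·0.26=0.08667. Summing gives P(heads) = 0.52000.
P(Coin 1 | heads) = 0.2200 / 0.52000 = 0.4231.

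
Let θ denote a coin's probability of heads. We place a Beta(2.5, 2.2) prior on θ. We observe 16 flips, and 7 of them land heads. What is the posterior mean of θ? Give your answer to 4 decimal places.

Posterior mean ≈ 0.4589

The binomial likelihood is conjugate to the Beta prior: with 7 successes and 9 failures, the posterior is Beta(2.5+7, 2.2+9) = Beta(9.5, 11.2).
Posterior mean = α/(α+β) = 9.5/20.7 = 0.4589.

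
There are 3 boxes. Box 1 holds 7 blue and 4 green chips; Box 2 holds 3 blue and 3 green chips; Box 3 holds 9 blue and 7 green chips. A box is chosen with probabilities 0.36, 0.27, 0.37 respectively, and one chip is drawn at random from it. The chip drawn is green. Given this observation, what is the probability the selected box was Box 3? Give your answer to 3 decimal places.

Posterior probability ≈ 0.378

Tabulate prior·likelihood by source: [1] prior 0.36, lik 0.3636, product 0.1309; [2] prior 0.27, lik 0.5, product 0.1350; [3] prior 0.37, lik 0.4375, product 0.1619.
Normalizing constant = 0.42778; the posterior for Box 3 is its product over the sum, 0.1619/0.42778 = 0.378.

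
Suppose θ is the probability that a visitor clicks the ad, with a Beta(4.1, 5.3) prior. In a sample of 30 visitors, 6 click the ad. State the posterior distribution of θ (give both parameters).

The binomial likelihood is conjugate to the Beta prior: with 6 successes and 24 failures, the posterior is Beta(4.1+6, 5.3+24) = Beta(10.1, 29.3).

Posterior: Beta(10.1, 29.3)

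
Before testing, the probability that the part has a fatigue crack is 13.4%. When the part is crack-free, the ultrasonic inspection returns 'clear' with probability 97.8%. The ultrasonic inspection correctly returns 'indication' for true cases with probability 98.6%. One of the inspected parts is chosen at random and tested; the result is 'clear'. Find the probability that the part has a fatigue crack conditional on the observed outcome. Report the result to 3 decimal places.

Write H for 'the part has a fatigue crack'. Prior odds H:¬H = 0.134/0.866 = 0.15473. For the 'clear' outcome, the likelihood ratio is 0.014/0.978 = 0.014315.
Posterior odds = 0.15473 × 0.014315 = 0.0022150, so P(H|E) = 0.0022150/(1+0.0022150) = 0.002.

P(H | E) ≈ 0.002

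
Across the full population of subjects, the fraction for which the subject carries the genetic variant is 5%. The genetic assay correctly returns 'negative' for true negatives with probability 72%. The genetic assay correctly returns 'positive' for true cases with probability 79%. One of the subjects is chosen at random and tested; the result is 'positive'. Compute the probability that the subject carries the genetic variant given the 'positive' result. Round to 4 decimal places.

P(H | E) ≈ 0.1293

Let H be the event that the subject carries the genetic variant. P(H) = 0.05, so P(¬H) = 0.95. With E the 'positive' result, P(E|H) = 0.79 and P(E|¬H) = 0.28.
P(E) = 0.79·0.05 + 0.28·0.95 = 0.039500 + 0.26600 = 0.30550.
By Bayes' theorem, P(H|E) = 0.039500 / 0.30550 = 0.1293.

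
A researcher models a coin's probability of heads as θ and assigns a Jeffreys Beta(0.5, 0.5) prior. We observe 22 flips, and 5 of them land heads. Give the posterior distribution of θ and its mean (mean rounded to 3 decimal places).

The binomial likelihood is conjugate to the Beta prior: with 5 successes and 17 failures, the posterior is Beta(0.5+5, 0.5+17) = Beta(5.5, 17.5).
Posterior mean = α/(α+β) = 5.5/23 = 0.239.

Posterior: Beta(5.5, 17.5); mean ≈ 0.239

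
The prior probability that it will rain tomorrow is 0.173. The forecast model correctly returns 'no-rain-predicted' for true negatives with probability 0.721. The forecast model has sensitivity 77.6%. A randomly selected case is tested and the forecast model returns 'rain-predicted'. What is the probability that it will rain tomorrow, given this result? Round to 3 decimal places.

P(H | E) ≈ 0.368

Write H for 'it will rain tomorrow'. Prior odds H:¬H = 0.173/0.827 = 0.20919. For the 'rain-predicted' outcome, the likelihood ratio is 0.776/0.279 = 2.7814.
Posterior odds = 0.20919 × 2.7814 = 0.58183, so P(H|E) = 0.58183/(1+0.58183) = 0.368.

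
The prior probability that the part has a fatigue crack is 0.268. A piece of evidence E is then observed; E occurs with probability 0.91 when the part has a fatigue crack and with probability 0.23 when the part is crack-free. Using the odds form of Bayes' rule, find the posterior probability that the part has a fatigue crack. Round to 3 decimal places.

Posterior probability ≈ 0.592

Prior odds = 0.268/(1−0.268) = 0.36612.
Likelihood ratio for E = 0.91/0.23 = 3.9565.
Posterior odds = prior odds × LR = 1.4486.
Posterior probability = odds/(1+odds) = 1.4486/2.4486 = 0.592.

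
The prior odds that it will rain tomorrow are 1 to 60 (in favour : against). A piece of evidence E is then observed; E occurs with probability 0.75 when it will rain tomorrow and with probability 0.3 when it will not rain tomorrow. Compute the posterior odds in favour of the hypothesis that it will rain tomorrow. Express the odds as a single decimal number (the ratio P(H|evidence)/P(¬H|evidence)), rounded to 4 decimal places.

Posterior odds ≈ 0.0417

Prior odds = 1/60 = 0.016667. In log-odds, ln(0.016667) = -4.0943.
Add log likelihood ratio: ln(2.5000) = 0.91629.
Posterior log-odds = -3.1781, so posterior odds = exp(-3.1781) = 0.041667.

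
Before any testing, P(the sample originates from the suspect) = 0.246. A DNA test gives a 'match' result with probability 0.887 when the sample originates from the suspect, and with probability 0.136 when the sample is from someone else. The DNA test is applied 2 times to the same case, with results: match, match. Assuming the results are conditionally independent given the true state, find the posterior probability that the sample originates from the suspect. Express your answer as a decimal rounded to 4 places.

Posterior P(H) ≈ 0.9328

With H the event that the sample originates from the suspect, the joint likelihood of the observed sequence is P(data|H) = 0.887·0.887 = 0.78677 and P(data|¬H) = 0.136·0.136 = 0.018496.
Bayes: P(H|data) = 0.246·0.78677 / (0.246·0.78677 + 0.754·0.018496) = 0.19355/0.20749 = 0.9328.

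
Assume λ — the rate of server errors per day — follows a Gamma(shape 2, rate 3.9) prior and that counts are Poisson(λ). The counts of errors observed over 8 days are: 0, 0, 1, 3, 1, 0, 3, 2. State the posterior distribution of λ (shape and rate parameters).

Posterior: Gamma(shape=12, rate=11.9)

Total count ∑xᵢ = 10 over n = 8 days.
Gamma is conjugate to the Poisson likelihood: posterior is Gamma(shape = 2+10 = 12, rate = 3.9+8 = 11.9).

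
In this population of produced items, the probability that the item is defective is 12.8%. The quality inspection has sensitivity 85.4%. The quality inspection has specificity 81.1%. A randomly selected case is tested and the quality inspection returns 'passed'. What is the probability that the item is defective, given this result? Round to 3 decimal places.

P(H | E) ≈ 0.026

Write H for 'the item is defective'. Prior odds H:¬H = 0.128/0.872 = 0.14679. For the 'passed' outcome, the likelihood ratio is 0.146/0.811 = 0.18002.
Posterior odds = 0.14679 × 0.18002 = 0.026426, so P(H|E) = 0.026426/(1+0.026426) = 0.026.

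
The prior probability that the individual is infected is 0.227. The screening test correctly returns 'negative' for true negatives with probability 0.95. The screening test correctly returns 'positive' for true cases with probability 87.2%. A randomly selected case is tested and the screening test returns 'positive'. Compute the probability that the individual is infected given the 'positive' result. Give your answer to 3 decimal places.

Write H for 'the individual is infected'. Prior odds H:¬H = 0.227/0.773 = 0.29366. For the 'positive' outcome, the likelihood ratio is 0.872/0.05 = 17.440.
Posterior odds = 0.29366 × 17.440 = 5.1214, so P(H|E) = 5.1214/(1+5.1214) = 0.837.

P(H | E) ≈ 0.837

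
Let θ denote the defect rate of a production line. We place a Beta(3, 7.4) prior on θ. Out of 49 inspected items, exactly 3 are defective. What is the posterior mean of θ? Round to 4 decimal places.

Observing 3 successes and 46 failures updates Beta(3, 7.4) by adding the success and failure counts to the two shape parameters: α = 3+3 = 6, β = 7.4+46 = 53.4.
E[θ | data] = 6/(6+53.4) = 0.1010.

Posterior mean ≈ 0.1010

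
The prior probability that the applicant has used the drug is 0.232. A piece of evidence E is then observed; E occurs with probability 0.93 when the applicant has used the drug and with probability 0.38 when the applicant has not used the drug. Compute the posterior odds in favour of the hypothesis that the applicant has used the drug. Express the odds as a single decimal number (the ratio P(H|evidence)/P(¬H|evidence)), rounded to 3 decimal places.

Prior odds = 0.232/(1−0.232) = 0.30208. In log-odds, ln(0.30208) = -1.1971.
Add log likelihood ratio: ln(2.4474) = 0.89501.
Posterior log-odds = -0.30204, so posterior odds = exp(-0.30204) = 0.73931.

Posterior odds ≈ 0.739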